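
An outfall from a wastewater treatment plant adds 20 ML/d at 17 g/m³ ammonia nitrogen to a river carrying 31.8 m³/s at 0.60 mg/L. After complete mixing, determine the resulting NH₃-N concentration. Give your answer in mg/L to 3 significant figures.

20 ML/d = 0.2315 m³/s.
By mass balance at complete mixing, C = (0.2315·17 + 31.8·0.6) / (0.2315 + 31.8) = 23.02/32.03 = 0.7185 mg/L.

0.719 mg/L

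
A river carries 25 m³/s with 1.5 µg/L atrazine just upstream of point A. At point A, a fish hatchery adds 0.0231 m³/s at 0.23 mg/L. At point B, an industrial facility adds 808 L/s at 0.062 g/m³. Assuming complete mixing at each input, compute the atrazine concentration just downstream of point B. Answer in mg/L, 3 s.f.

0.00360 mg/L

1.5 µg/L = 0.0015 mg/L.
After input A: C = (25·0.0015 + 0.0231·0.23) / 25.02 = 0.001711 mg/L.
808 L/s = 0.808 m³/s.
After input B: C = (25.02·0.001711 + 0.808·0.062) / 25.83 = 0.003597 mg/L.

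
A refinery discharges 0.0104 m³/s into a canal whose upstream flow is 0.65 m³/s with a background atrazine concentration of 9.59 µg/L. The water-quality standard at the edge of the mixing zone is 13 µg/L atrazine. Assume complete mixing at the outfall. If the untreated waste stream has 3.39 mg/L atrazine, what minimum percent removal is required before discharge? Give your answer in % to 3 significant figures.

9.59 µg/L = 0.00959 mg/L.
13 µg/L = 0.013 mg/L.
Mass balance: 0.013·0.6604 = 0.0104·Cₑ + 0.65·0.00959.
Cₑ = (0.008585 − 0.006234) / 0.0104 = 0.2261 mg/L.
Required removal = 1 − 0.2261/3.39 = 93.33 %.

93.3 %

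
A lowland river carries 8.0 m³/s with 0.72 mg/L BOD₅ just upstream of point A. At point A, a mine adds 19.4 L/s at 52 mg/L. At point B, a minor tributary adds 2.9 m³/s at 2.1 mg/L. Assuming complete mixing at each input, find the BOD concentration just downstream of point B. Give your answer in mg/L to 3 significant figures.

1.18 mg/L

19.4 L/s = 0.0194 m³/s.
After input A: C = (8·0.72 + 0.0194·52) / 8.019 = 0.8441 mg/L.
After input B: C = (8.019·0.8441 + 2.9·2.1) / 10.92 = 1.178 mg/L.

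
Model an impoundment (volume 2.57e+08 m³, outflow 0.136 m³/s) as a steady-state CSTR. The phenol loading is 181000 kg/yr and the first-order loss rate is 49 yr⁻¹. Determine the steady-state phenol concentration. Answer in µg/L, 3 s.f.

Outflow Q = 0.136 m³/s × 3.156e+07 s/yr = 4.292e+06 m³/yr.
Steady-state CSTR mass balance: W = Q·C + k·V·C, so C = W/(Q + kV).
Q + kV = 4.292e+06 + 49·2.57e+08 = 1.26e+10 m³/yr.
C = 181000/1.26e+10 = 1.437e-05 kg/m³ = 0.01437 mg/L = 14.37 µg/L.

14.4 µg/L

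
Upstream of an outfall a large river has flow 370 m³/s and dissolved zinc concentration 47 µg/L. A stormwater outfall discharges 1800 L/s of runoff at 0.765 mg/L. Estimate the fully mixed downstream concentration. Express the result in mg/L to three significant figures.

1800 L/s = 1.8 m³/s.
47 µg/L = 0.047 mg/L.
By mass balance at complete mixing, C = (1.8·0.765 + 370·0.047) / (1.8 + 370) = 18.77/371.8 = 0.05048 mg/L.

0.0505 mg/L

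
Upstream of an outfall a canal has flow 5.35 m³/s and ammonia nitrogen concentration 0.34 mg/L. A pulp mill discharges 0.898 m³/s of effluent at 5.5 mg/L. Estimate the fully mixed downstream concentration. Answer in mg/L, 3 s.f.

By mass balance at complete mixing, C = (0.898·5.5 + 5.35·0.34) / (0.898 + 5.35) = 6.758/6.248 = 1.082 mg/L.

1.08 mg/L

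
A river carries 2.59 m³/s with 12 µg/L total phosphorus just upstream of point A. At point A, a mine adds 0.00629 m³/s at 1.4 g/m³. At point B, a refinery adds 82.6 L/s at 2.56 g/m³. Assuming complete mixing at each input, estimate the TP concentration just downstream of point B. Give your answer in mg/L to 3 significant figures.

0.0938 mg/L

12 µg/L = 0.012 mg/L.
After input A: C = (2.59·0.012 + 0.00629·1.4) / 2.596 = 0.01536 mg/L.
82.6 L/s = 0.0826 m³/s.
After input B: C = (2.596·0.01536 + 0.0826·2.56) / 2.679 = 0.09382 mg/L.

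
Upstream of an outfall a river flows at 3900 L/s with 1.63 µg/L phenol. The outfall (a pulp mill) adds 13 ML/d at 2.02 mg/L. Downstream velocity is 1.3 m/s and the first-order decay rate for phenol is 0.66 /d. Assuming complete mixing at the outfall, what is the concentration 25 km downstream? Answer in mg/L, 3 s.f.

13 ML/d = 0.1505 m³/s.
3900 L/s = 3.9 m³/s.
1.63 µg/L = 0.00163 mg/L.
After complete mixing, C₀ = (0.1505·2.02 + 3.9·0.00163) / 4.05 = 0.07661 mg/L.
Travel time t = 2.5e+04 m / 1.3 m/s = 1.923e+04 s = 0.2226 d.
C = 0.07661·exp(−0.66·0.2226) = 0.07661·0.8634 = 0.06614 mg/L.

0.0661 mg/L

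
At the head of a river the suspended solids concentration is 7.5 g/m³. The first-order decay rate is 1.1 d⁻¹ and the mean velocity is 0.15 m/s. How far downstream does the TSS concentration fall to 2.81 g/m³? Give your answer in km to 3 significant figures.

From C = C₀·e^(−kt), t = ln(C₀/C)/k = ln(7.5/2.81)/1.1 = 0.9817/1.1 = 0.8925 d.
Distance = v·t = 0.15 m/s × 7.711e+04 s = 1.157e+04 m = 11.57 km.

11.6 km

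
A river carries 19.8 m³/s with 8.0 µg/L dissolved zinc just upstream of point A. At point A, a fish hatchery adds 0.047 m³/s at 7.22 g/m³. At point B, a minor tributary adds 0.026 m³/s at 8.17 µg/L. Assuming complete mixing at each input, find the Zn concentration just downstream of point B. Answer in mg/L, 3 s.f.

0.0251 mg/L

8.0 µg/L = 0.008 mg/L.
After input A: C = (19.8·0.008 + 0.047·7.22) / 19.85 = 0.02508 mg/L.
8.17 µg/L = 0.00817 mg/L.
After input B: C = (19.85·0.02508 + 0.026·0.00817) / 19.87 = 0.02506 mg/L.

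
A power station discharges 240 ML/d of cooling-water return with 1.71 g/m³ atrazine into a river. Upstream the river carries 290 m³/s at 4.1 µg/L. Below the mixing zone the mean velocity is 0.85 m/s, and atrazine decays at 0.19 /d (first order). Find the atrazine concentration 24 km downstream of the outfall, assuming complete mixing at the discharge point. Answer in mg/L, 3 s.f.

0.0191 mg/L

240 ML/d = 2.778 m³/s.
4.1 µg/L = 0.0041 mg/L.
After complete mixing, C₀ = (2.778·1.71 + 290·0.0041) / 292.8 = 0.02029 mg/L.
Travel time t = 2.4e+04 m / 0.85 m/s = 2.824e+04 s = 0.3268 d.
C = 0.02029·exp(−0.19·0.3268) = 0.02029·0.9398 = 0.01906 mg/L.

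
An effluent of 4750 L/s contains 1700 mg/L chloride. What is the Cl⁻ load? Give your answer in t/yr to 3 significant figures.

4750 L/s = 4.75 m³/s.
Mass flux = Q·C = 4.75 m³/s × 1700 g/m³ = 8075 g/s.
= 8075 g/s × 31.56 = 2.548e+05 t/yr.

255000 t/yr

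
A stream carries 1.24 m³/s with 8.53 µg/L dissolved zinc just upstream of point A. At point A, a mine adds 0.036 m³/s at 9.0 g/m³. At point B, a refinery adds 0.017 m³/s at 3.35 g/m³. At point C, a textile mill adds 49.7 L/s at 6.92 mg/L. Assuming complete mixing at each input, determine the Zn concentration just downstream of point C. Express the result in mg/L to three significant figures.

0.548 mg/L

8.53 µg/L = 0.00853 mg/L.
After input A: C = (1.24·0.00853 + 0.036·9) / 1.276 = 0.2622 mg/L.
After input B: C = (1.276·0.2622 + 0.017·3.35) / 1.293 = 0.3028 mg/L.
49.7 L/s = 0.0497 m³/s.
After input C: C = (1.293·0.3028 + 0.0497·6.92) / 1.343 = 0.5477 mg/L.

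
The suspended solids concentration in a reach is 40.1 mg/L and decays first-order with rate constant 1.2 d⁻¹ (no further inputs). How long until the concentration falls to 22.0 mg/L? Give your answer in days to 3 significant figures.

t = ln(C₀/C)/k = ln(40.1/22.0)/1.2 = 0.6003/1.2 = 0.5003 d.

0.500 d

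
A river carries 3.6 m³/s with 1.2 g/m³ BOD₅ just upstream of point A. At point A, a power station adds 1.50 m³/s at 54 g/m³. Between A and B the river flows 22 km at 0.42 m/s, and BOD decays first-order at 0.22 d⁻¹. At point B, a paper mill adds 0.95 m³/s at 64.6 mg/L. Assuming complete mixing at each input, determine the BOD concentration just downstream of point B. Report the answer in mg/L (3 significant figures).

After input A: C = (3.6·1.2 + 1.5·54) / 5.1 = 16.73 mg/L.
Over the 22 km reach to input B (t = 5.238e+04 s = 0.6063 d), decay gives C = 16.73·exp(−0.22·0.6063) = 14.64 mg/L.
After input B: C = (5.1·14.64 + 0.95·64.6) / 6.05 = 22.49 mg/L.

22.5 mg/L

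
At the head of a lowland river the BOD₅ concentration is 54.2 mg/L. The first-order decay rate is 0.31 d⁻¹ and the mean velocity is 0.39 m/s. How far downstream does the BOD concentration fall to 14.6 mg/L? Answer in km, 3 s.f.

From C = C₀·e^(−kt), t = ln(C₀/C)/k = ln(54.2/14.6)/0.31 = 1.312/0.31 = 4.231 d.
Distance = v·t = 0.39 m/s × 3.656e+05 s = 1.426e+05 m = 142.6 km.

143 km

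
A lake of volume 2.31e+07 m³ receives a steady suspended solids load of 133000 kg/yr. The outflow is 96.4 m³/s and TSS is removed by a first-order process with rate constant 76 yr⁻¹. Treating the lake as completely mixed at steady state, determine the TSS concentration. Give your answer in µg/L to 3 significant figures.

Outflow Q = 96.4 m³/s × 3.156e+07 s/yr = 3.042e+09 m³/yr.
Steady-state CSTR mass balance: W = Q·C + k·V·C, so C = W/(Q + kV).
Q + kV = 3.042e+09 + 76·2.31e+07 = 4.798e+09 m³/yr.
C = 133000/4.798e+09 = 2.772e-05 kg/m³ = 0.02772 mg/L = 27.72 µg/L.

27.7 µg/L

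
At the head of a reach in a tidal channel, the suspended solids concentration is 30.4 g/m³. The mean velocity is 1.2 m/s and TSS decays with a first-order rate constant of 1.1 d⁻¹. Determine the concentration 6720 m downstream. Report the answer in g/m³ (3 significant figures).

Travel time t = 6720 m / 1.2 m/s = 6720/1.2 = 5600 s = 0.06481 d.
First-order decay: C = 30.4·exp(−1.1·0.06481) = 30.4·0.9312 = 28.31 g/m³.

28.3 g/m³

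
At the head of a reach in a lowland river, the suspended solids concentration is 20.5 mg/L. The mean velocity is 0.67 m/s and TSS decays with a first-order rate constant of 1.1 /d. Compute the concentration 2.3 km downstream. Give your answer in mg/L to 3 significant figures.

Travel time t = 2.3 km / 0.67 m/s = 2300/0.67 = 3433 s = 0.03973 d.
First-order decay: C = 20.5·exp(−1.1·0.03973) = 20.5·0.9572 = 19.62 mg/L.

19.6 mg/L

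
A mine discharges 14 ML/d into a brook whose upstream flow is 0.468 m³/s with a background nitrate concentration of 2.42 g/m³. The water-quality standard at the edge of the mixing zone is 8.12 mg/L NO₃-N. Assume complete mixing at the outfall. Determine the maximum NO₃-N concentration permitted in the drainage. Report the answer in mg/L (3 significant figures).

14 ML/d = 0.162 m³/s.
Mass balance: 8.12·0.63 = 0.162·Cₑ + 0.468·2.42.
Cₑ = (5.116 − 1.133) / 0.162 = 24.58 mg/L.

24.6 mg/L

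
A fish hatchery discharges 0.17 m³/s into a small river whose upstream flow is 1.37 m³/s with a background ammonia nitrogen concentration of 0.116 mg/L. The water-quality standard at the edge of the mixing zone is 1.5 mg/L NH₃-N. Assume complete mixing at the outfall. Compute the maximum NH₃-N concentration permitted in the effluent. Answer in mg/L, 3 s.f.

Mass balance: 1.5·1.54 = 0.17·Cₑ + 1.37·0.116.
Cₑ = (2.31 − 0.1589) / 0.17 = 12.65 mg/L.

12.7 mg/L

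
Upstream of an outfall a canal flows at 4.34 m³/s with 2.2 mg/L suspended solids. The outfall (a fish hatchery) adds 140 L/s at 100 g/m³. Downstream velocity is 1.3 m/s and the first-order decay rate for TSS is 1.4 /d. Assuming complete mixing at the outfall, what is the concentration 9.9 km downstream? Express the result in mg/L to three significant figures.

140 L/s = 0.14 m³/s.
After complete mixing, C₀ = (0.14·100 + 4.34·2.2) / 4.48 = 5.256 mg/L.
Travel time t = 9900 m / 1.3 m/s = 7615 s = 0.08814 d.
C = 5.256·exp(−1.4·0.08814) = 5.256·0.8839 = 4.646 mg/L.

4.65 mg/L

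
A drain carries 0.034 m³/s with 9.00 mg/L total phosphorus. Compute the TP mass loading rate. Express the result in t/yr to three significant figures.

9.66 t/yr

Mass flux = Q·C = 0.034 m³/s × 9 g/m³ = 0.306 g/s.
= 0.306 g/s × 31.56 = 9.657 t/yr.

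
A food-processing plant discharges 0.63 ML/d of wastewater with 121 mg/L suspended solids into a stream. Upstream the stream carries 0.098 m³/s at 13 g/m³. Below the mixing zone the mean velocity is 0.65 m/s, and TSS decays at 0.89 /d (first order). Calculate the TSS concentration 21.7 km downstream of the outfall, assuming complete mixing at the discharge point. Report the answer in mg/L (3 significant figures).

14.5 mg/L

0.63 ML/d = 0.007292 m³/s.
After complete mixing, C₀ = (0.007292·121 + 0.098·13) / 0.1053 = 20.48 mg/L.
Travel time t = 2.17e+04 m / 0.65 m/s = 3.338e+04 s = 0.3864 d.
C = 20.48·exp(−0.89·0.3864) = 20.48·0.709 = 14.52 mg/L.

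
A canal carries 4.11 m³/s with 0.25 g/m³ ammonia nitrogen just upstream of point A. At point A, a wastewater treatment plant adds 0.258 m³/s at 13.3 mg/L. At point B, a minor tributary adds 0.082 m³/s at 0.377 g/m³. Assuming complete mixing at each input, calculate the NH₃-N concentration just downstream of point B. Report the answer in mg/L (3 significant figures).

1.01 mg/L

After input A: C = (4.11·0.25 + 0.258·13.3) / 4.368 = 1.021 mg/L.
After input B: C = (4.368·1.021 + 0.082·0.377) / 4.45 = 1.009 mg/L.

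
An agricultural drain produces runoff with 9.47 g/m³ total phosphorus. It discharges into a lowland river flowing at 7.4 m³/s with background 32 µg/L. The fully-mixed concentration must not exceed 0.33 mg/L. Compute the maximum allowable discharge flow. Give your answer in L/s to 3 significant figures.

32 µg/L = 0.032 mg/L.
Mass balance at complete mixing: C_std·(Q_w + Q_r) = Q_w·C_e + Q_r·C_b.
Rearranging, Q_w = Q_r·(C_std − C_b)/(C_e − C_std) = 7.4·(0.33 − 0.032) / (9.47 − 0.33) = 0.2413 m³/s.
= 241.3 L/s.

241 L/s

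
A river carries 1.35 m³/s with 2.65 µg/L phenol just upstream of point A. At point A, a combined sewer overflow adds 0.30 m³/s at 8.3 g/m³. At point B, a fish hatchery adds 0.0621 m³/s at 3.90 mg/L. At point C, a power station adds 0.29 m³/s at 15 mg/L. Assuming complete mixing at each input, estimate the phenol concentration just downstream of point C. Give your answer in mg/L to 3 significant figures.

3.54 mg/L

2.65 µg/L = 0.00265 mg/L.
After input A: C = (1.35·0.00265 + 0.3·8.3) / 1.65 = 1.511 mg/L.
After input B: C = (1.65·1.511 + 0.0621·3.9) / 1.712 = 1.598 mg/L.
After input C: C = (1.712·1.598 + 0.29·15) / 2.002 = 3.539 mg/L.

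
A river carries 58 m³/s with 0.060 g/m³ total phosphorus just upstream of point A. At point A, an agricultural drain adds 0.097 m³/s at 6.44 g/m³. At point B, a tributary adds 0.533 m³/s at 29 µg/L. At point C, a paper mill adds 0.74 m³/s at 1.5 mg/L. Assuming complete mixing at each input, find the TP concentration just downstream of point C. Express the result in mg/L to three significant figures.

0.0881 mg/L

After input A: C = (58·0.06 + 0.097·6.44) / 58.1 = 0.07065 mg/L.
29 µg/L = 0.029 mg/L.
After input B: C = (58.1·0.07065 + 0.533·0.029) / 58.63 = 0.07027 mg/L.
After input C: C = (58.63·0.07027 + 0.74·1.5) / 59.37 = 0.08809 mg/L.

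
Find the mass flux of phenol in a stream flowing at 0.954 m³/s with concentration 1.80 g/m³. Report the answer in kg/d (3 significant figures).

Mass flux = Q·C = 0.954 m³/s × 1.8 g/m³ = 1.717 g/s.
= 1.717 g/s × 86.4 = 148.4 kg/d.

148 kg/d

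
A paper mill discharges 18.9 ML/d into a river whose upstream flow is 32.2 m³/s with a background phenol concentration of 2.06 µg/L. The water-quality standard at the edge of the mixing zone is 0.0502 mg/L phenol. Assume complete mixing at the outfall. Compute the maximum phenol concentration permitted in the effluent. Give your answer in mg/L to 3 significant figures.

18.9 ML/d = 0.2187 m³/s.
2.06 µg/L = 0.00206 mg/L.
Mass balance: 0.0502·32.42 = 0.2187·Cₑ + 32.2·0.00206.
Cₑ = (1.627 − 0.06633) / 0.2187 = 7.136 mg/L.

7.14 mg/L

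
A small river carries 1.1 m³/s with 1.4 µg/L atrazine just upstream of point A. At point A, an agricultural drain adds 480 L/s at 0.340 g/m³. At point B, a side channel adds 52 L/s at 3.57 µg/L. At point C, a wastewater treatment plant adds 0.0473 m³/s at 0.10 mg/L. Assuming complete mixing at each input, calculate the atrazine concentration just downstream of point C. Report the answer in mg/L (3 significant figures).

1.4 µg/L = 0.0014 mg/L.
480 L/s = 0.48 m³/s.
After input A: C = (1.1·0.0014 + 0.48·0.34) / 1.58 = 0.1043 mg/L.
52 L/s = 0.052 m³/s.
3.57 µg/L = 0.00357 mg/L.
After input B: C = (1.58·0.1043 + 0.052·0.00357) / 1.632 = 0.1011 mg/L.
After input C: C = (1.632·0.1011 + 0.0473·0.1) / 1.679 = 0.101 mg/L.

0.101 mg/L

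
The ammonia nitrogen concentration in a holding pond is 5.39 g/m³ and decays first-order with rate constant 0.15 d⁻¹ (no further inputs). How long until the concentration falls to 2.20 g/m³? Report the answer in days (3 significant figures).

5.97 d

t = ln(C₀/C)/k = ln(5.39/2.20)/0.15 = 0.8961/0.15 = 5.974 d.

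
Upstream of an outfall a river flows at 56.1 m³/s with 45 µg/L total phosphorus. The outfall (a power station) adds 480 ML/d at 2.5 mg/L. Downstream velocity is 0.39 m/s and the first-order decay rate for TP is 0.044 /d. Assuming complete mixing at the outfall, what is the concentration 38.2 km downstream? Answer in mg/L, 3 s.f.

480 ML/d = 5.556 m³/s.
45 µg/L = 0.045 mg/L.
After complete mixing, C₀ = (5.556·2.5 + 56.1·0.045) / 61.66 = 0.2662 mg/L.
Travel time t = 3.82e+04 m / 0.39 m/s = 9.795e+04 s = 1.134 d.
C = 0.2662·exp(−0.044·1.134) = 0.2662·0.9513 = 0.2533 mg/L.

0.253 mg/L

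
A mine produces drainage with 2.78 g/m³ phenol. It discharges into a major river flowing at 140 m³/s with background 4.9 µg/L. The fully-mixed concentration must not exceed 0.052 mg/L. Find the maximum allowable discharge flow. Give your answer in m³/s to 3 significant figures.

2.42 m³/s

4.9 µg/L = 0.0049 mg/L.
Mass balance at complete mixing: C_std·(Q_w + Q_r) = Q_w·C_e + Q_r·C_b.
Rearranging, Q_w = Q_r·(C_std − C_b)/(C_e − C_std) = 140·(0.052 − 0.0049) / (2.78 − 0.052) = 2.417 m³/s.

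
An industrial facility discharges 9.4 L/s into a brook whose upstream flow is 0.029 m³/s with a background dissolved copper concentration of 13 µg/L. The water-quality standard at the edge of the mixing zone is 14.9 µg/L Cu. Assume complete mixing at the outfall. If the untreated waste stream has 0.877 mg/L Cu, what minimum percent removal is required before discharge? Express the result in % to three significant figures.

9.4 L/s = 0.0094 m³/s.
13 µg/L = 0.013 mg/L.
14.9 µg/L = 0.0149 mg/L.
Mass balance: 0.0149·0.0384 = 0.0094·Cₑ + 0.029·0.013.
Cₑ = (0.0005722 − 0.000377) / 0.0094 = 0.02076 mg/L.
Required removal = 1 − 0.02076/0.877 = 97.63 %.

97.6 %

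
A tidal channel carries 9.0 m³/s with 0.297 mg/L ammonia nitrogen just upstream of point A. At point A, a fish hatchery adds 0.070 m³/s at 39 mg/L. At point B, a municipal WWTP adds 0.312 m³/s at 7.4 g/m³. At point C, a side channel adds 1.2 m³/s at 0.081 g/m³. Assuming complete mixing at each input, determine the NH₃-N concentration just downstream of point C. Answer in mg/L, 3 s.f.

After input A: C = (9·0.297 + 0.07·39) / 9.07 = 0.5957 mg/L.
After input B: C = (9.07·0.5957 + 0.312·7.4) / 9.382 = 0.822 mg/L.
After input C: C = (9.382·0.822 + 1.2·0.081) / 10.58 = 0.738 mg/L.

0.738 mg/L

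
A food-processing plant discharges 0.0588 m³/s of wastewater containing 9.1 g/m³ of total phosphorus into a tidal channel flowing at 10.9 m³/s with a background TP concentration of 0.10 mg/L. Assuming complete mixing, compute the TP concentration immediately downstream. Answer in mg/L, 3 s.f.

By mass balance at complete mixing, C = (0.0588·9.1 + 10.9·0.1) / (0.0588 + 10.9) = 1.625/10.96 = 0.1483 mg/L.

0.148 mg/L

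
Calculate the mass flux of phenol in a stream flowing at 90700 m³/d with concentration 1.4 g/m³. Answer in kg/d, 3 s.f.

127 kg/d

90700 m³/d = 1.05 m³/s.
Mass flux = Q·C = 1.05 m³/s × 1.4 g/m³ = 1.47 g/s.
= 1.47 g/s × 86.4 = 127 kg/d.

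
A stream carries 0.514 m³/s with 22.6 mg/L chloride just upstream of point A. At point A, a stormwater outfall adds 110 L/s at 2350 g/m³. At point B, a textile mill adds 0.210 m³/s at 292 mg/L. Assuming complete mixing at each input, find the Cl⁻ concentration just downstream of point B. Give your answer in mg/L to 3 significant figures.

110 L/s = 0.11 m³/s.
After input A: C = (0.514·22.6 + 0.11·2350) / 0.624 = 432.9 mg/L.
After input B: C = (0.624·432.9 + 0.21·292) / 0.834 = 397.4 mg/L.

397 mg/L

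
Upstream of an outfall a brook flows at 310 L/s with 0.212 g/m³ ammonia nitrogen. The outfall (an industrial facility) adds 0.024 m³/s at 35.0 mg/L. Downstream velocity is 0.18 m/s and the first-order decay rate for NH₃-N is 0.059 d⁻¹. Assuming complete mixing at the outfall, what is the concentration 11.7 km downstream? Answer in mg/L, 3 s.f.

2.59 mg/L

310 L/s = 0.31 m³/s.
After complete mixing, C₀ = (0.024·35 + 0.31·0.212) / 0.334 = 2.712 mg/L.
Travel time t = 1.17e+04 m / 0.18 m/s = 6.5e+04 s = 0.7523 d.
C = 2.712·exp(−0.059·0.7523) = 2.712·0.9566 = 2.594 mg/L.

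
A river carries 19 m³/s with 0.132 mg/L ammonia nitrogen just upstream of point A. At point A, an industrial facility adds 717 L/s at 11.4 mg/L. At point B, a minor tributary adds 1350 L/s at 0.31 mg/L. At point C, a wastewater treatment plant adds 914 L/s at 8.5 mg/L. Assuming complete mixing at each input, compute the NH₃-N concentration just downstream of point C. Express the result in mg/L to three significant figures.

0.858 mg/L

717 L/s = 0.717 m³/s.
After input A: C = (19·0.132 + 0.717·11.4) / 19.72 = 0.5418 mg/L.
1350 L/s = 1.35 m³/s.
After input B: C = (19.72·0.5418 + 1.35·0.31) / 21.07 = 0.5269 mg/L.
914 L/s = 0.914 m³/s.
After input C: C = (21.07·0.5269 + 0.914·8.5) / 21.98 = 0.8584 mg/L.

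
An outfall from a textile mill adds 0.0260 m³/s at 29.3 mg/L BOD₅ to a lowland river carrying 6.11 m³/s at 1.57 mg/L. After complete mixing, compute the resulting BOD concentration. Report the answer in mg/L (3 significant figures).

1.69 mg/L

Flow-weighted mixing gives C = (0.026·29.3 + 6.11·1.57) / (0.026 + 6.11) = 10.35/6.136 = 1.688 mg/L.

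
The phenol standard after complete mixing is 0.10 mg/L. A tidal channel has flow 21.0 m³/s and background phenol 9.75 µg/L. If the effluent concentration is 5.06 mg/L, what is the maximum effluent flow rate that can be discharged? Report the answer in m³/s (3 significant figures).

9.75 µg/L = 0.00975 mg/L.
Mass balance at complete mixing: C_std·(Q_w + Q_r) = Q_w·C_e + Q_r·C_b.
Rearranging, Q_w = Q_r·(C_std − C_b)/(C_e − C_std) = 21.0·(0.1 − 0.00975) / (5.06 − 0.1) = 0.3821 m³/s.

0.382 m³/s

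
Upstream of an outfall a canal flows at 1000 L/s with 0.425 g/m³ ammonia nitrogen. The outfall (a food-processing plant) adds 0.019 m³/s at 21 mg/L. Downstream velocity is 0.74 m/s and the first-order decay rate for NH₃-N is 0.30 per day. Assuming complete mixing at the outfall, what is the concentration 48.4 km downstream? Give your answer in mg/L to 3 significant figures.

0.644 mg/L

1000 L/s = 1 m³/s.
After complete mixing, C₀ = (0.019·21 + 1·0.425) / 1.019 = 0.8086 mg/L.
Travel time t = 4.84e+04 m / 0.74 m/s = 6.541e+04 s = 0.757 d.
C = 0.8086·exp(−0.30·0.757) = 0.8086·0.7968 = 0.6444 mg/L.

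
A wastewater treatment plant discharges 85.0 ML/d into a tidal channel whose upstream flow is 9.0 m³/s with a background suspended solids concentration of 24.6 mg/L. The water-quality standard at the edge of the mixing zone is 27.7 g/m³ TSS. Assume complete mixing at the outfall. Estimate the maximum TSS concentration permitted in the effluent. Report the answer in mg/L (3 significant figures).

85.0 ML/d = 0.9838 m³/s.
Mass balance: 27.7·9.984 = 0.9838·Cₑ + 9·24.6.
Cₑ = (276.6 − 221.4) / 0.9838 = 56.06 mg/L.

56.1 mg/L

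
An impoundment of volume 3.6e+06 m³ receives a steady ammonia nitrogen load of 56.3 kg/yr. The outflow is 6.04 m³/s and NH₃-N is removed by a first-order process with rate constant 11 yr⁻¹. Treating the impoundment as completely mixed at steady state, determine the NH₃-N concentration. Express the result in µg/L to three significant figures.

0.245 µg/L

Outflow Q = 6.04 m³/s × 3.156e+07 s/yr = 1.906e+08 m³/yr.
Steady-state CSTR mass balance: W = Q·C + k·V·C, so C = W/(Q + kV).
Q + kV = 1.906e+08 + 11·3.6e+06 = 2.302e+08 m³/yr.
C = 56.3/2.302e+08 = 2.446e-07 kg/m³ = 0.0002446 mg/L = 0.2446 µg/L.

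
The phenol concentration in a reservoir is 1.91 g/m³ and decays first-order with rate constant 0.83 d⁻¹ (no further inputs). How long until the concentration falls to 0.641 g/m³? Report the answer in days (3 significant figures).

t = ln(C₀/C)/k = ln(1.91/0.641)/0.83 = 1.092/0.83 = 1.315 d.

1.32 d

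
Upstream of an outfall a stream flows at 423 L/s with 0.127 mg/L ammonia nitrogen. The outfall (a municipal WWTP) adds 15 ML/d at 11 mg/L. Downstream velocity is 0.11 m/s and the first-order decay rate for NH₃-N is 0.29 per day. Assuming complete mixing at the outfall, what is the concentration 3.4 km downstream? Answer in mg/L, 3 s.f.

2.97 mg/L

15 ML/d = 0.1736 m³/s.
423 L/s = 0.423 m³/s.
After complete mixing, C₀ = (0.1736·11 + 0.423·0.127) / 0.5966 = 3.291 mg/L.
Travel time t = 3400 m / 0.11 m/s = 3.091e+04 s = 0.3577 d.
C = 3.291·exp(−0.29·0.3577) = 3.291·0.9015 = 2.967 mg/L.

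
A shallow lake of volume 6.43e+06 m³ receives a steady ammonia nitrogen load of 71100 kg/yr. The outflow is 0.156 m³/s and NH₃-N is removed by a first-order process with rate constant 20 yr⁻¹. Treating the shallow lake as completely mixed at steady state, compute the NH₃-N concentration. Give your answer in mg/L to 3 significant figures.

Outflow Q = 0.156 m³/s × 3.156e+07 s/yr = 4.923e+06 m³/yr.
Steady-state CSTR mass balance: W = Q·C + k·V·C, so C = W/(Q + kV).
Q + kV = 4.923e+06 + 20·6.43e+06 = 1.335e+08 m³/yr.
C = 71100/1.335e+08 = 0.0005325 kg/m³ = 0.5325 mg/L.

0.532 mg/L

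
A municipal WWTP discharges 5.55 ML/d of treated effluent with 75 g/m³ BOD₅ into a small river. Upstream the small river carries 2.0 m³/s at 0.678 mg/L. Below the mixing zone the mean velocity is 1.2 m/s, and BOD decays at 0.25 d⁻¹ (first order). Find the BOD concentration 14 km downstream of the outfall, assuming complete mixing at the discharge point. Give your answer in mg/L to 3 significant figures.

2.89 mg/L

5.55 ML/d = 0.06424 m³/s.
After complete mixing, C₀ = (0.06424·75 + 2·0.678) / 2.064 = 2.991 mg/L.
Travel time t = 1.4e+04 m / 1.2 m/s = 1.167e+04 s = 0.135 d.
C = 2.991·exp(−0.25·0.135) = 2.991·0.9668 = 2.892 mg/L.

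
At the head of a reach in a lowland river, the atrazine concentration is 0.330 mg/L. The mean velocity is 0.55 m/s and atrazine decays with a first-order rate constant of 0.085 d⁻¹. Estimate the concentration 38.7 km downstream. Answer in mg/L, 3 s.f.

Travel time t = 38.7 km / 0.55 m/s = 3.87e+04/0.55 = 7.036e+04 s = 0.8144 d.
First-order decay: C = 0.330·exp(−0.085·0.8144) = 0.330·0.9331 = 0.3079 mg/L.

0.308 mg/L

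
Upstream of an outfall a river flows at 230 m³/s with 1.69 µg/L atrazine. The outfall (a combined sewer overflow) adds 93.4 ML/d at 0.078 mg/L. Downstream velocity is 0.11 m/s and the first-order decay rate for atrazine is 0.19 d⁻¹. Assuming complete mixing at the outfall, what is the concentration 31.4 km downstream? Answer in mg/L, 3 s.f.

93.4 ML/d = 1.081 m³/s.
1.69 µg/L = 0.00169 mg/L.
After complete mixing, C₀ = (1.081·0.078 + 230·0.00169) / 231.1 = 0.002047 mg/L.
Travel time t = 3.14e+04 m / 0.11 m/s = 2.855e+05 s = 3.304 d.
C = 0.002047·exp(−0.19·3.304) = 0.002047·0.5338 = 0.001093 mg/L.

0.00109 mg/L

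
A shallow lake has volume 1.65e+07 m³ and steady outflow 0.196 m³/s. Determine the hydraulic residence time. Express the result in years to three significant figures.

Q = 0.196 m³/s × 3.156e+07 s/yr = 6.185e+06 m³/yr.
Hydraulic residence time τ = V/Q = 1.65e+07/6.185e+06 = 2.668 yr.

2.67 yr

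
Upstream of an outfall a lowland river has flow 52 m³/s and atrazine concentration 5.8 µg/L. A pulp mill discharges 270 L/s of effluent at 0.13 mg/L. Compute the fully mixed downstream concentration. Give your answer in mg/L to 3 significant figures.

270 L/s = 0.27 m³/s.
5.8 µg/L = 0.0058 mg/L.
Flow-weighted mixing gives C = (0.27·0.13 + 52·0.0058) / (0.27 + 52) = 0.3367/52.27 = 0.006442 mg/L.

0.00644 mg/L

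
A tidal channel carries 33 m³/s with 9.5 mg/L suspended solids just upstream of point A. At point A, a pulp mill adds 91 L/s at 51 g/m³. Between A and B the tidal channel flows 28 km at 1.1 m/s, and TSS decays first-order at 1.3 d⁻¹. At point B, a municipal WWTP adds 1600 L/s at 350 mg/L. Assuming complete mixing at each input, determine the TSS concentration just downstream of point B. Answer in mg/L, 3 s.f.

91 L/s = 0.091 m³/s.
After input A: C = (33·9.5 + 0.091·51) / 33.09 = 9.614 mg/L.
Over the 28 km reach to input B (t = 2.545e+04 s = 0.2946 d), decay gives C = 9.614·exp(−1.3·0.2946) = 6.555 mg/L.
1600 L/s = 1.6 m³/s.
After input B: C = (33.09·6.555 + 1.6·350) / 34.69 = 22.4 mg/L.

22.4 mg/L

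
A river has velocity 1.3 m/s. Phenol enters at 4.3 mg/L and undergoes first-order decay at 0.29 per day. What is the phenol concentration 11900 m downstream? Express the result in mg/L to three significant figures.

4.17 mg/L

Travel time t = 11900 m / 1.3 m/s = 1.19e+04/1.3 = 9154 s = 0.1059 d.
First-order decay: C = 4.3·exp(−0.29·0.1059) = 4.3·0.9697 = 4.17 mg/L.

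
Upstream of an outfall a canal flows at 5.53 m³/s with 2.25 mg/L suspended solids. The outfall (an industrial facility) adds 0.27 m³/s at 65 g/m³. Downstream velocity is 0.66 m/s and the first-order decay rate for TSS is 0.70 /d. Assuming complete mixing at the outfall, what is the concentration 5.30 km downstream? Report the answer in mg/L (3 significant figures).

After complete mixing, C₀ = (0.27·65 + 5.53·2.25) / 5.8 = 5.171 mg/L.
Travel time t = 5300 m / 0.66 m/s = 8030 s = 0.09294 d.
C = 5.171·exp(−0.70·0.09294) = 5.171·0.937 = 4.845 mg/L.

4.85 mg/L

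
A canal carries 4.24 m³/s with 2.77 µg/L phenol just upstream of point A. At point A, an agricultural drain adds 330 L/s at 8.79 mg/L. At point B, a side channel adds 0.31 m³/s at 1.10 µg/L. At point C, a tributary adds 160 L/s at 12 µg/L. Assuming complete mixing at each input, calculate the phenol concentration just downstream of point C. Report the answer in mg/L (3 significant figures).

2.77 µg/L = 0.00277 mg/L.
330 L/s = 0.33 m³/s.
After input A: C = (4.24·0.00277 + 0.33·8.79) / 4.57 = 0.6373 mg/L.
1.10 µg/L = 0.0011 mg/L.
After input B: C = (4.57·0.6373 + 0.31·0.0011) / 4.88 = 0.5969 mg/L.
160 L/s = 0.16 m³/s.
12 µg/L = 0.012 mg/L.
After input C: C = (4.88·0.5969 + 0.16·0.012) / 5.04 = 0.5783 mg/L.

0.578 mg/L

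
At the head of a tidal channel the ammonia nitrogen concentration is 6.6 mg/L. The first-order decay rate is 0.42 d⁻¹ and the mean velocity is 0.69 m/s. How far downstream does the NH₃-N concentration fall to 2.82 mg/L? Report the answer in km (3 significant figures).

121 km

From C = C₀·e^(−kt), t = ln(C₀/C)/k = ln(6.6/2.82)/0.42 = 0.8503/0.42 = 2.025 d.
Distance = v·t = 0.69 m/s × 1.749e+05 s = 1.207e+05 m = 120.7 km.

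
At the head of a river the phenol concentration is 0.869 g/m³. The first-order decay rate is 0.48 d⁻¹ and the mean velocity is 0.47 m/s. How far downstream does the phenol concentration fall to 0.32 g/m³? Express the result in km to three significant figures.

From C = C₀·e^(−kt), t = ln(C₀/C)/k = ln(0.869/0.32)/0.48 = 0.999/0.48 = 2.081 d.
Distance = v·t = 0.47 m/s × 1.798e+05 s = 8.452e+04 m = 84.52 km.

84.5 km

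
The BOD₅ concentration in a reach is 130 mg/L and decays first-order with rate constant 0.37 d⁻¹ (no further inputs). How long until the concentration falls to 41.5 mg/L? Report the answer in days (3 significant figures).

t = ln(C₀/C)/k = ln(130/41.5)/0.37 = 1.142/0.37 = 3.086 d.

3.09 d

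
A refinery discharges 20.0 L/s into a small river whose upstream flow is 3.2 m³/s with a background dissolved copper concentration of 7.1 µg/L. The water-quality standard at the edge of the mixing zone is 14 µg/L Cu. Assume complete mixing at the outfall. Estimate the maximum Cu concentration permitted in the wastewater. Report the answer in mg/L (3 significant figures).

1.12 mg/L

20.0 L/s = 0.02 m³/s.
7.1 µg/L = 0.0071 mg/L.
14 µg/L = 0.014 mg/L.
Mass balance: 0.014·3.22 = 0.02·Cₑ + 3.2·0.0071.
Cₑ = (0.04508 − 0.02272) / 0.02 = 1.118 mg/L.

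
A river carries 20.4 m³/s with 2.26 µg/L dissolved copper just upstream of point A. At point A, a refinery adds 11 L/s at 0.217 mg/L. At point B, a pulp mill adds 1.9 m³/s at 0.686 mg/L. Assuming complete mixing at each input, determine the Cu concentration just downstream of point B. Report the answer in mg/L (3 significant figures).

0.0606 mg/L

2.26 µg/L = 0.00226 mg/L.
11 L/s = 0.011 m³/s.
After input A: C = (20.4·0.00226 + 0.011·0.217) / 20.41 = 0.002376 mg/L.
After input B: C = (20.41·0.002376 + 1.9·0.686) / 22.31 = 0.06059 mg/L.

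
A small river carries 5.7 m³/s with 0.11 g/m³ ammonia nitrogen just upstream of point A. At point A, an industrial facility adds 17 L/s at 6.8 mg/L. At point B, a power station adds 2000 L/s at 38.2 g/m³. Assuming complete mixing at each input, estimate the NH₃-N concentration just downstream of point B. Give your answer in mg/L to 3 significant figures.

17 L/s = 0.017 m³/s.
After input A: C = (5.7·0.11 + 0.017·6.8) / 5.717 = 0.1299 mg/L.
2000 L/s = 2 m³/s.
After input B: C = (5.717·0.1299 + 2·38.2) / 7.717 = 9.996 mg/L.

10.0 mg/L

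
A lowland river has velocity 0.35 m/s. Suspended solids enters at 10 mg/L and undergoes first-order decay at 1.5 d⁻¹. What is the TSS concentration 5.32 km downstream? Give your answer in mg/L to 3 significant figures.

Travel time t = 5.32 km / 0.35 m/s = 5320/0.35 = 1.52e+04 s = 0.1759 d.
First-order decay: C = 10·exp(−1.5·0.1759) = 10·0.7681 = 7.681 mg/L.

7.68 mg/L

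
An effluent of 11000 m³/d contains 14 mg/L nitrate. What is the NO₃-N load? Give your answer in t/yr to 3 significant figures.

56.2 t/yr

11000 m³/d = 0.1273 m³/s.
Mass flux = Q·C = 0.1273 m³/s × 14 g/m³ = 1.782 g/s.
= 1.782 g/s × 31.56 = 56.25 t/yr.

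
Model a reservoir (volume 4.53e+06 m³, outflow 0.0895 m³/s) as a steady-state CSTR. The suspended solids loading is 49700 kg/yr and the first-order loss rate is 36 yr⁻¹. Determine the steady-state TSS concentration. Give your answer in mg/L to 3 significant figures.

0.300 mg/L

Outflow Q = 0.0895 m³/s × 3.156e+07 s/yr = 2.824e+06 m³/yr.
Steady-state CSTR mass balance: W = Q·C + k·V·C, so C = W/(Q + kV).
Q + kV = 2.824e+06 + 36·4.53e+06 = 1.659e+08 m³/yr.
C = 49700/1.659e+08 = 0.0002996 kg/m³ = 0.2996 mg/L.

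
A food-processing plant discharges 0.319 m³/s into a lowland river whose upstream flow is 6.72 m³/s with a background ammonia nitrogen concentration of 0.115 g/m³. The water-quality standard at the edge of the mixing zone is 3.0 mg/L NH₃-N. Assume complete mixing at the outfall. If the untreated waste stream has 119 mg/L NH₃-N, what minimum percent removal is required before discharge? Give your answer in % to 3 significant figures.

Mass balance: 3·7.039 = 0.319·Cₑ + 6.72·0.115.
Cₑ = (21.12 − 0.7728) / 0.319 = 63.77 mg/L.
Required removal = 1 − 63.77/119 = 46.41 %.

46.4 %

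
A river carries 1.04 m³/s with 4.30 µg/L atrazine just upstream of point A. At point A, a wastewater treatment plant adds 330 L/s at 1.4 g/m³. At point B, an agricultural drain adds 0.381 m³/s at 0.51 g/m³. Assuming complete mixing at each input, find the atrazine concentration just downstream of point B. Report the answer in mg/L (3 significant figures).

0.377 mg/L

4.30 µg/L = 0.0043 mg/L.
330 L/s = 0.33 m³/s.
After input A: C = (1.04·0.0043 + 0.33·1.4) / 1.37 = 0.3405 mg/L.
After input B: C = (1.37·0.3405 + 0.381·0.51) / 1.751 = 0.3774 mg/L.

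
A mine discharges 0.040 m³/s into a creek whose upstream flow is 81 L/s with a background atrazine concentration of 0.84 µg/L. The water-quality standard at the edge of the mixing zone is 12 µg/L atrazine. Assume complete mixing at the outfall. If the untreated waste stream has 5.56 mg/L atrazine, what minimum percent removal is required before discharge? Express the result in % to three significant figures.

81 L/s = 0.081 m³/s.
0.84 µg/L = 0.00084 mg/L.
12 µg/L = 0.012 mg/L.
Mass balance: 0.012·0.121 = 0.04·Cₑ + 0.081·0.00084.
Cₑ = (0.001452 − 6.804e-05) / 0.04 = 0.0346 mg/L.
Required removal = 1 − 0.0346/5.56 = 99.38 %.

99.4 %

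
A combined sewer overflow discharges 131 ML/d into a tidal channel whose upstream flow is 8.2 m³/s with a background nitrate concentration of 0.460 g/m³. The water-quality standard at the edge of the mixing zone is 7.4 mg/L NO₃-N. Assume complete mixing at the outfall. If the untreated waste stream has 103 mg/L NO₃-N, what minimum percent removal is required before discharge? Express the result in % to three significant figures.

56.4 %

131 ML/d = 1.516 m³/s.
Mass balance: 7.4·9.716 = 1.516·Cₑ + 8.2·0.46.
Cₑ = (71.9 − 3.772) / 1.516 = 44.93 mg/L.
Required removal = 1 − 44.93/103 = 56.38 %.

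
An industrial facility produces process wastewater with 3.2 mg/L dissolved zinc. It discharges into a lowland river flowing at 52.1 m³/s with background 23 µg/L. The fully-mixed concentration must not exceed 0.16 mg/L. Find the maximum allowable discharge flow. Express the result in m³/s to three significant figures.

2.35 m³/s

23 µg/L = 0.023 mg/L.
Mass balance at complete mixing: C_std·(Q_w + Q_r) = Q_w·C_e + Q_r·C_b.
Rearranging, Q_w = Q_r·(C_std − C_b)/(C_e − C_std) = 52.1·(0.16 − 0.023) / (3.2 − 0.16) = 2.348 m³/s.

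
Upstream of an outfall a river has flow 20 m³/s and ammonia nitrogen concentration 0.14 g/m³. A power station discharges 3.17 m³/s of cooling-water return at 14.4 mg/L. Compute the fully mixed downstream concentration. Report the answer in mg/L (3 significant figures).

2.09 mg/L

Flow-weighted mixing gives C = (3.17·14.4 + 20·0.14) / (3.17 + 20) = 48.45/23.17 = 2.091 mg/L.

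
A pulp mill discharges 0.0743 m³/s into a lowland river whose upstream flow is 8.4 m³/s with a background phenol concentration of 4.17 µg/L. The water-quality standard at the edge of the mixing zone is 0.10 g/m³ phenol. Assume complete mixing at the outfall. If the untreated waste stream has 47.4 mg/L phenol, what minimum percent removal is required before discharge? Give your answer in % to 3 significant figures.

76.9 %

4.17 µg/L = 0.00417 mg/L.
Mass balance: 0.1·8.474 = 0.0743·Cₑ + 8.4·0.00417.
Cₑ = (0.8474 − 0.03503) / 0.0743 = 10.93 mg/L.
Required removal = 1 − 10.93/47.4 = 76.93 %.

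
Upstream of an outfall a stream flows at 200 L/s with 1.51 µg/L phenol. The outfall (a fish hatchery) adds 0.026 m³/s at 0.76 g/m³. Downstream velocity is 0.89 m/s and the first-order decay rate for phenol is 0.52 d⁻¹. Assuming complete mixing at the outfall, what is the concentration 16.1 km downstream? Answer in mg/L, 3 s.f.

0.0796 mg/L

200 L/s = 0.2 m³/s.
1.51 µg/L = 0.00151 mg/L.
After complete mixing, C₀ = (0.026·0.76 + 0.2·0.00151) / 0.226 = 0.08877 mg/L.
Travel time t = 1.61e+04 m / 0.89 m/s = 1.809e+04 s = 0.2094 d.
C = 0.08877·exp(−0.52·0.2094) = 0.08877·0.8968 = 0.07961 mg/L.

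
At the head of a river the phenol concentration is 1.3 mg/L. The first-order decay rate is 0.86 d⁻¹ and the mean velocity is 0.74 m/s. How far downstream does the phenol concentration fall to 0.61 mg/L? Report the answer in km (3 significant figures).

56.3 km

From C = C₀·e^(−kt), t = ln(C₀/C)/k = ln(1.3/0.61)/0.86 = 0.7567/0.86 = 0.8798 d.
Distance = v·t = 0.74 m/s × 7.602e+04 s = 5.625e+04 m = 56.25 km.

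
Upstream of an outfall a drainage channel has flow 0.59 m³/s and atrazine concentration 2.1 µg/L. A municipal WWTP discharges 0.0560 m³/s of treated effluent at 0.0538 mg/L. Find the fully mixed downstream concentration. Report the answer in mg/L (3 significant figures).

2.1 µg/L = 0.0021 mg/L.
By mass balance at complete mixing, C = (0.056·0.0538 + 0.59·0.0021) / (0.056 + 0.59) = 0.004252/0.646 = 0.006582 mg/L.

0.00658 mg/L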